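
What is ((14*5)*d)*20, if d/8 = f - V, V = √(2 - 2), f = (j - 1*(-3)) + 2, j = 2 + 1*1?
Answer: 89600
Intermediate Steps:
j = 3 (j = 2 + 1 = 3)
f = 8 (f = (3 - 1*(-3)) + 2 = (3 + 3) + 2 = 6 + 2 = 8)
V = 0 (V = √0 = 0)
d = 64 (d = 8*(8 - 1*0) = 8*(8 + 0) = 8*8 = 64)
((14*5)*d)*20 = ((14*5)*64)*20 = (70*64)*20 = 4480*20 = 89600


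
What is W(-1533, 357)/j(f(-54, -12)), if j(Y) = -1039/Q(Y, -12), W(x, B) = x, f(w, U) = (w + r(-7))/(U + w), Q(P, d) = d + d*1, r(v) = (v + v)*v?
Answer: -36792/1039 ≈ -35.411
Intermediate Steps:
r(v) = 2*v² (r(v) = (2*v)*v = 2*v²)
Q(P, d) = 2*d (Q(P, d) = d + d = 2*d)
f(w, U) = (98 + w)/(U + w) (f(w, U) = (w + 2*(-7)²)/(U + w) = (w + 2*49)/(U + w) = (w + 98)/(U + w) = (98 + w)/(U + w))
j(Y) = 1039/24 (j(Y) = -1039/(2*(-12)) = -1039/(-24) = -1039*(-1/24) = 1039/24)
W(-1533, 357)/j(f(-54, -12)) = -1533/1039/24 = -1533*24/1039 = -36792/1039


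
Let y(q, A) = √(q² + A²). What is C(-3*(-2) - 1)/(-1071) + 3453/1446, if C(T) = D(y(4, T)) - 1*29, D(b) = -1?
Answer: 415727/172074 ≈ 2.4160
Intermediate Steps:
y(q, A) = √(A² + q²)
C(T) = -30 (C(T) = -1 - 1*29 = -1 - 29 = -30)
C(-3*(-2) - 1)/(-1071) + 3453/1446 = -30/(-1071) + 3453/1446 = -30*(-1/1071) + 3453*(1/1446) = 10/357 + 1151/482 = 415727/172074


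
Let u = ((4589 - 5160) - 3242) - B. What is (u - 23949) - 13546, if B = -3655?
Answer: -37653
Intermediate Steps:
u = -158 (u = ((4589 - 5160) - 3242) - 1*(-3655) = (-571 - 3242) + 3655 = -3813 + 3655 = -158)
(u - 23949) - 13546 = (-158 - 23949) - 13546 = -24107 - 13546 = -37653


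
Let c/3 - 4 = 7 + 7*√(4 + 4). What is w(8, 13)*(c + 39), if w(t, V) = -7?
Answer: -504 - 294*√2 ≈ -919.78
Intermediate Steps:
c = 33 + 42*√2 (c = 12 + 3*(7 + 7*√(4 + 4)) = 12 + 3*(7 + 7*√8) = 12 + 3*(7 + 7*(2*√2)) = 12 + 3*(7 + 14*√2) = 12 + (21 + 42*√2) = 33 + 42*√2 ≈ 92.397)
w(8, 13)*(c + 39) = -7*((33 + 42*√2) + 39) = -7*(72 + 42*√2) = -504 - 294*√2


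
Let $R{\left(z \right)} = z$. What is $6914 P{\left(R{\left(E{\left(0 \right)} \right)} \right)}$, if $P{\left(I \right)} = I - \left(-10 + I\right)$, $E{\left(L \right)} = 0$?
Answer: $69140$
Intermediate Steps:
$P{\left(I \right)} = 10$
$6914 P{\left(R{\left(E{\left(0 \right)} \right)} \right)} = 6914 \cdot 10 = 69140$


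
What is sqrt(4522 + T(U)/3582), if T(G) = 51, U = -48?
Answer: sqrt(6446746290)/1194 ≈ 67.246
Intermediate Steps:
sqrt(4522 + T(U)/3582) = sqrt(4522 + 51/3582) = sqrt(4522 + 51*(1/3582)) = sqrt(4522 + 17/1194) = sqrt(5399285/1194) = sqrt(6446746290)/1194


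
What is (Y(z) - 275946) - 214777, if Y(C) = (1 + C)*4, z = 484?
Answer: -488783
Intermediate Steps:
Y(C) = 4 + 4*C
(Y(z) - 275946) - 214777 = ((4 + 4*484) - 275946) - 214777 = ((4 + 1936) - 275946) - 214777 = (1940 - 275946) - 214777 = -274006 - 214777 = -488783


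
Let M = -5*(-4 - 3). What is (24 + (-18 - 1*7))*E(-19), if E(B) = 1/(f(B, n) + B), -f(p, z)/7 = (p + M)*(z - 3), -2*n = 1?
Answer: -1/373 ≈ -0.0026810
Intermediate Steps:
n = -½ (n = -½*1 = -½ ≈ -0.50000)
M = 35 (M = -5*(-7) = 35)
f(p, z) = -7*(-3 + z)*(35 + p) (f(p, z) = -7*(p + 35)*(z - 3) = -7*(35 + p)*(-3 + z) = -7*(-3 + z)*(35 + p))
E(B) = 1/(1715/2 + 51*B/2) (E(B) = 1/((735 - 245*(-½) + 21*B - 7*B*(-½)) + B) = 1/((735 + 245/2 + 21*B + 7*B/2) + B) = 1/((1715/2 + 49*B/2) + B) = 1/(1715/2 + 51*B/2))
(24 + (-18 - 1*7))*E(-19) = (24 + (-18 - 1*7))*(2/(1715 + 51*(-19))) = (24 + (-18 - 7))*(2/(1715 - 969)) = (24 - 25)*(2/746) = -2/746 = -1*1/373 = -1/373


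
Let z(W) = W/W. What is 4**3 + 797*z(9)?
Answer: 861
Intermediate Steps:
z(W) = 1
4**3 + 797*z(9) = 4**3 + 797*1 = 64 + 797 = 861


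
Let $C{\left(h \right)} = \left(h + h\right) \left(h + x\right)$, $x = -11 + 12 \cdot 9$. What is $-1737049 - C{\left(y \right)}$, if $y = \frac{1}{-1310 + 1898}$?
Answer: $- \frac{300287191765}{172872} \approx -1.7371 \cdot 10^{6}$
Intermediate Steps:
$y = \frac{1}{588} \approx 0.0017007$
$x = 97$ ($x = -11 + 108 = 97$)
$C{\left(h \right)} = 2 h \left(97 + h\right)$ ($C{\left(h \right)} = \left(h + h\right) \left(h + 97\right) = 2 h \left(97 + h\right)$)
$-1737049 - C{\left(y \right)} = -1737049 - 2 \cdot \frac{1}{588} \left(97 + \frac{1}{588}\right) = -1737049 - 2 \cdot \frac{1}{588} \cdot \frac{57037}{588} = -1737049 - \frac{57037}{172872} = - \frac{300287191765}{172872}$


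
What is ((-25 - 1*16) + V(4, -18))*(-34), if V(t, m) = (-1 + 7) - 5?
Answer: 1360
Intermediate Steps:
V(t, m) = 1 (V(t, m) = 6 - 5 = 1)
((-25 - 1*16) + V(4, -18))*(-34) = ((-25 - 1*16) + 1)*(-34) = ((-25 - 16) + 1)*(-34) = (-41 + 1)*(-34) = -40*(-34) = 1360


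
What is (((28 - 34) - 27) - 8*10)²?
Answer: 12769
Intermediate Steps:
(((28 - 34) - 27) - 8*10)² = ((-6 - 27) - 80)² = (-33 - 80)² = (-113)² = 12769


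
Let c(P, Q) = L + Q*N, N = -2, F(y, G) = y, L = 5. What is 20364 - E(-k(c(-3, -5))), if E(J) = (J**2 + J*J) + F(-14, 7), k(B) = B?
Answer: 19928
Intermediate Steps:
c(P, Q) = 5 - 2*Q (c(P, Q) = 5 + Q*(-2) = 5 - 2*Q)
E(J) = -14 + 2*J**2 (E(J) = (J**2 + J*J) - 14 = (J**2 + J**2) - 14 = 2*J**2 - 14 = -14 + 2*J**2)
20364 - E(-k(c(-3, -5))) = 20364 - (-14 + 2*(-(5 - 2*(-5)))**2) = 20364 - (-14 + 2*(-(5 + 10))**2) = 20364 - (-14 + 2*(-1*15)**2) = 20364 - (-14 + 2*(-15)**2) = 20364 - (-14 + 2*225) = 20364 - (-14 + 450) = 20364 - 1*436 = 20364 - 436 = 19928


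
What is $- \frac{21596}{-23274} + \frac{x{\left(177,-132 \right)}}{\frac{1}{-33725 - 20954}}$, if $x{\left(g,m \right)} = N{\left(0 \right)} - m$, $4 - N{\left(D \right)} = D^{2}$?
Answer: $- \frac{86536724330}{11637} \approx -7.4363 \cdot 10^{6}$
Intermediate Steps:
$N{\left(D \right)} = 4 - D^{2}$
$x{\left(g,m \right)} = 4 - m$ ($x{\left(g,m \right)} = \left(4 - 0^{2}\right) - m = \left(4 - 0\right) - m = \left(4 + 0\right) - m = 4 - m$)
$- \frac{21596}{-23274} + \frac{x{\left(177,-132 \right)}}{\frac{1}{-33725 - 20954}} = - \frac{21596}{-23274} + \frac{4 - -132}{\frac{1}{-33725 - 20954}} = \left(-21596\right) \left(- \frac{1}{23274}\right) + \frac{4 + 132}{\frac{1}{-54679}} = \frac{10798}{11637} + \frac{136}{- \frac{1}{54679}} = \frac{10798}{11637} + 136 \left(-54679\right) = \frac{10798}{11637} - 7436344 = - \frac{86536724330}{11637}$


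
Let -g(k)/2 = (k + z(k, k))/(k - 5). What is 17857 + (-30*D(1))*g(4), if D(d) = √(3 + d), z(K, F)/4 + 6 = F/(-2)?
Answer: 21217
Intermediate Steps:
z(K, F) = -24 - 2*F (z(K, F) = -24 + 4*(F/(-2)) = -24 + 4*(F*(-½)) = -24 + 4*(-F/2) = -24 - 2*F)
g(k) = -2*(-24 - k)/(-5 + k) (g(k) = -2*(k + (-24 - 2*k))/(k - 5) = -2*(-24 - k)/(-5 + k))
17857 + (-30*D(1))*g(4) = 17857 + (-30*√(3 + 1))*(2*(24 + 4)/(-5 + 4)) = 17857 + (-30*√4)*(2*28/(-1)) = 17857 + (-30*2)*(2*(-1)*28) = 17857 - 60*(-56) = 17857 + 3360 = 21217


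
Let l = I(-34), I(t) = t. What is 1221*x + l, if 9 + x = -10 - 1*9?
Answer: -34222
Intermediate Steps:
x = -28 (x = -9 + (-10 - 1*9) = -9 + (-10 - 9) = -9 - 19 = -28)
l = -34
1221*x + l = 1221*(-28) - 34 = -34188 - 34 = -34222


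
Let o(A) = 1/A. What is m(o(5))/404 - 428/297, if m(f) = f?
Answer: -864263/599940 ≈ -1.4406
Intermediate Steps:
m(o(5))/404 - 428/297 = 1/(5*404) - 428/297 = (1/5)*(1/404) - 428*1/297 = 1/2020 - 428/297 = -864263/599940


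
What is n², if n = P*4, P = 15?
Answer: 3600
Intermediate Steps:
n = 60 (n = 15*4 = 60)
n² = 60² = 3600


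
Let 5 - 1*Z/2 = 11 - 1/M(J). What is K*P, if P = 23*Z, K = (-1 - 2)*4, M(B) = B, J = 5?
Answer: 16008/5 ≈ 3201.6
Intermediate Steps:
K = -12 (K = -3*4 = -12)
Z = -58/5 (Z = 10 - 2*(11 - 1/5) = 10 - 2*(11 - 1*⅕) = 10 - 2*(11 - ⅕) = 10 - 2*54/5 = 10 - 108/5 = -58/5 ≈ -11.600)
P = -1334/5 (P = 23*(-58/5) = -1334/5 ≈ -266.80)
K*P = -12*(-1334/5) = 16008/5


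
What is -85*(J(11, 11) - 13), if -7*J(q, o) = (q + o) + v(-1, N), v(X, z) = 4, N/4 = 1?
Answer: 9945/7 ≈ 1420.7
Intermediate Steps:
N = 4 (N = 4*1 = 4)
J(q, o) = -4/7 - o/7 - q/7 (J(q, o) = -((q + o) + 4)/7 = -((o + q) + 4)/7 = -(4 + o + q)/7 = -4/7 - o/7 - q/7)
-85*(J(11, 11) - 13) = -85*((-4/7 - ⅐*11 - ⅐*11) - 13) = -85*((-4/7 - 11/7 - 11/7) - 13) = -85*(-26/7 - 13) = -85*(-117/7) = 9945/7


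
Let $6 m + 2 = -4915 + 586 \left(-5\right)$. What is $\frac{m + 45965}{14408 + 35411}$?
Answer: $\frac{267943}{298914} \approx 0.89639$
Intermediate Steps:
$m = - \frac{7847}{6}$ ($m = - \frac{1}{3} + \frac{-4915 + 586 \left(-5\right)}{6} = - \frac{1}{3} + \frac{-4915 - 2930}{6} = - \frac{1}{3} + \frac{1}{6} \left(-7845\right) = - \frac{1}{3} - \frac{2615}{2} = - \frac{7847}{6} \approx -1307.8$)
$\frac{m + 45965}{14408 + 35411} = \frac{- \frac{7847}{6} + 45965}{14408 + 35411} = \frac{267943}{6 \cdot 49819} = \frac{267943}{6} \cdot \frac{1}{49819} = \frac{267943}{298914}$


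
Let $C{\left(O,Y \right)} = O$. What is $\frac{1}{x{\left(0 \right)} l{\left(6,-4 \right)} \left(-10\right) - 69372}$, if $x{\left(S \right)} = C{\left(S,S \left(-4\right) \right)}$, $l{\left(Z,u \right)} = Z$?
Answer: $- \frac{1}{69372} \approx -1.4415 \cdot 10^{-5}$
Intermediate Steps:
$x{\left(S \right)} = S$
$\frac{1}{x{\left(0 \right)} l{\left(6,-4 \right)} \left(-10\right) - 69372} = \frac{1}{0 \cdot 6 \left(-10\right) - 69372} = \frac{1}{0 \left(-10\right) - 69372} = \frac{1}{0 - 69372} = \frac{1}{-69372} = - \frac{1}{69372}$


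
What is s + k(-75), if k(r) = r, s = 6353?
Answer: 6278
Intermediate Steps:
s + k(-75) = 6353 - 75 = 6278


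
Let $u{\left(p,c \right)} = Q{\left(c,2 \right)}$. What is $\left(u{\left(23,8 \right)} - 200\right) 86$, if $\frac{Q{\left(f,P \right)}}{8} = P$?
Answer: $-15824$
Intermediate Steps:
$Q{\left(f,P \right)} = 8 P$
$u{\left(p,c \right)} = 16$ ($u{\left(p,c \right)} = 8 \cdot 2 = 16$)
$\left(u{\left(23,8 \right)} - 200\right) 86 = \left(16 - 200\right) 86 = \left(-184\right) 86 = -15824$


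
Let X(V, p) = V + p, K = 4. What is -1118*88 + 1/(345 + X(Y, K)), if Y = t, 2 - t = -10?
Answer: -35516623/361 ≈ -98384.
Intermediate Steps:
t = 12 (t = 2 - 1*(-10) = 2 + 10 = 12)
Y = 12
-1118*88 + 1/(345 + X(Y, K)) = -1118*88 + 1/(345 + (12 + 4)) = -98384 + 1/(345 + 16) = -98384 + 1/361 = -35516623/361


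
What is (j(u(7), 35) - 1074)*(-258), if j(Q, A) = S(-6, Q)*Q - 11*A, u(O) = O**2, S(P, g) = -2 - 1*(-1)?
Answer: 389064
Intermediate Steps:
S(P, g) = -1 (S(P, g) = -2 + 1 = -1)
j(Q, A) = -Q - 11*A
(j(u(7), 35) - 1074)*(-258) = ((-1*7**2 - 11*35) - 1074)*(-258) = ((-1*49 - 385) - 1074)*(-258) = ((-49 - 385) - 1074)*(-258) = (-434 - 1074)*(-258) = -1508*(-258) = 389064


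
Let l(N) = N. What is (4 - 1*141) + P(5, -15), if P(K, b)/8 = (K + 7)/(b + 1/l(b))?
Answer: -16201/113 ≈ -143.37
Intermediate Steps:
P(K, b) = 8*(7 + K)/(b + 1/b) (P(K, b) = 8*((K + 7)/(b + 1/b)) = 8*((7 + K)/(b + 1/b)) = 8*(7 + K)/(b + 1/b))
(4 - 1*141) + P(5, -15) = (4 - 1*141) + 8*(-15)*(7 + 5)/(1 + (-15)²) = (4 - 141) + 8*(-15)*12/(1 + 225) = -137 + 8*(-15)*12/226 = -137 + 8*(-15)*(1/226)*12 = -137 - 720/113 = -16201/113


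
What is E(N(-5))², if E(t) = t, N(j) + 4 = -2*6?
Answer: 256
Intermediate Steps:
N(j) = -16 (N(j) = -4 - 2*6 = -4 - 12 = -16)
E(N(-5))² = (-16)² = 256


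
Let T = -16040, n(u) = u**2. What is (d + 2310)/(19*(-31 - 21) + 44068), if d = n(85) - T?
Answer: 1705/2872 ≈ 0.59366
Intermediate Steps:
d = 23265 (d = 85**2 - 1*(-16040) = 7225 + 16040 = 23265)
(d + 2310)/(19*(-31 - 21) + 44068) = (23265 + 2310)/(19*(-31 - 21) + 44068) = 25575/(19*(-52) + 44068) = 25575/(-988 + 44068) = 25575/43080 = 25575*(1/43080) = 1705/2872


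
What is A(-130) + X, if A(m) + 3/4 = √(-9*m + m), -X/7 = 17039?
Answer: -477095/4 + 4*√65 ≈ -1.1924e+5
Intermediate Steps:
X = -119273 (X = -7*17039 = -119273)
A(m) = -¾ + 2*√2*√(-m) (A(m) = -¾ + √(-9*m + m) = -¾ + √(-8*m) = -¾ + 2*√2*√(-m))
A(-130) + X = (-¾ + 2*√2*√(-1*(-130))) - 119273 = (-¾ + 2*√2*√130) - 119273 = (-¾ + 4*√65) - 119273 = -477095/4 + 4*√65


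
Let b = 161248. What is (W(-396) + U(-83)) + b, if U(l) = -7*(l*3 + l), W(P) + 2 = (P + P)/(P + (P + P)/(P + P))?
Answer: 64610942/395 ≈ 1.6357e+5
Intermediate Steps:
W(P) = -2 + 2*P/(1 + P) (W(P) = -2 + (P + P)/(P + (P + P)/(P + P)) = -2 + (2*P)/(P + (2*P)/((2*P))) = -2 + (2*P)/(P + (2*P)*(1/(2*P))) = -2 + (2*P)/(P + 1) = -2 + (2*P)/(1 + P) = -2 + 2*P/(1 + P))
U(l) = -28*l (U(l) = -7*(3*l + l) = -28*l)
(W(-396) + U(-83)) + b = (-2/(1 - 396) - 28*(-83)) + 161248 = (-2/(-395) + 2324) + 161248 = (-2*(-1/395) + 2324) + 161248 = (2/395 + 2324) + 161248 = 917982/395 + 161248 = 64610942/395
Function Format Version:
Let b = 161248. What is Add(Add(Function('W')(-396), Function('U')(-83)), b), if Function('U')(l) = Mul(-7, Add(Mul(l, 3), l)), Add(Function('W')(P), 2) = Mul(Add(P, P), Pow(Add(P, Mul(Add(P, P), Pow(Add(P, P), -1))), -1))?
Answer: Rational(64610942, 395) ≈ 1.6357e+5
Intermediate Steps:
Function('W')(P) = Add(-2, Mul(2, P, Pow(Add(1, P), -1))) (Function('W')(P) = Add(-2, Mul(Add(P, P), Pow(Add(P, Mul(Add(P, P), Pow(Add(P, P), -1))), -1))) = Add(-2, Mul(Mul(2, P), Pow(Add(P, Mul(Mul(2, P), Pow(Mul(2, P), -1))), -1))) = Add(-2, Mul(Mul(2, P), Pow(Add(P, Mul(Mul(2, P), Mul(Rational(1, 2), Pow(P, -1)))), -1))) = Add(-2, Mul(Mul(2, P), Pow(Add(P, 1), -1))) = Add(-2, Mul(Mul(2, P), Pow(Add(1, P), -1))) = Add(-2, Mul(2, P, Pow(Add(1, P), -1))))
Function('U')(l) = Mul(-28, l) (Function('U')(l) = Mul(-7, Add(Mul(3, l), l)) = Mul(-7, Mul(4, l)) = Mul(-28, l))
Add(Add(Function('W')(-396), Function('U')(-83)), b) = Add(Add(Mul(-2, Pow(Add(1, -396), -1)), Mul(-28, -83)), 161248) = Add(Add(Mul(-2, Pow(-395, -1)), 2324), 161248) = Add(Add(Mul(-2, Rational(-1, 395)), 2324), 161248) = Add(Add(Rational(2, 395), 2324), 161248) = Add(Rational(917982, 395), 161248) = Rational(64610942, 395)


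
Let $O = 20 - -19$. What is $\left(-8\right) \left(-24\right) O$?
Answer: $7488$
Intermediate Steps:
$O = 39$ ($O = 20 + 19 = 39$)
$\left(-8\right) \left(-24\right) O = \left(-8\right) \left(-24\right) 39 = 192 \cdot 39 = 7488$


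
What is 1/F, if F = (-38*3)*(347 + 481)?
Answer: -1/94392 ≈ -1.0594e-5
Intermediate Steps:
F = -94392 (F = -114*828 = -94392)
1/F = 1/(-94392) = -1/94392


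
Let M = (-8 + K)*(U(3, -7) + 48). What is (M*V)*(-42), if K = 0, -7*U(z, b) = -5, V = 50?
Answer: 818400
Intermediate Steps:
U(z, b) = 5/7 (U(z, b) = -1/7*(-5) = 5/7)
M = -2728/7 (M = (-8 + 0)*(5/7 + 48) = -8*341/7 = -2728/7 ≈ -389.71)
(M*V)*(-42) = -2728/7*50*(-42) = -136400/7*(-42) = 818400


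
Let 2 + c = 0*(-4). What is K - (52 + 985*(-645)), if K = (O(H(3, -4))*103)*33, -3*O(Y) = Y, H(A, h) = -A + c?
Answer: 640938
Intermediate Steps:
c = -2 (c = -2 + 0*(-4) = -2 + 0 = -2)
H(A, h) = -2 - A (H(A, h) = -A - 2 = -2 - A)
O(Y) = -Y/3
K = 5665 (K = (-(-2 - 1*3)/3*103)*33 = (-(-2 - 3)/3*103)*33 = (-⅓*(-5)*103)*33 = ((5/3)*103)*33 = (515/3)*33 = 5665)
K - (52 + 985*(-645)) = 5665 - (52 + 985*(-645)) = 5665 - (52 - 635325) = 5665 - 1*(-635273) = 5665 + 635273 = 640938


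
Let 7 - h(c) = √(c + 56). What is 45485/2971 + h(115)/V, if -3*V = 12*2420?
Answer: 440274003/28759280 + 3*√19/9680 ≈ 15.310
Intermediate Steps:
V = -9680 (V = -4*2420 = -⅓*29040 = -9680)
h(c) = 7 - √(56 + c) (h(c) = 7 - √(c + 56) = 7 - √(56 + c))
45485/2971 + h(115)/V = 45485/2971 + (7 - √(56 + 115))/(-9680) = 45485*(1/2971) + (7 - √171)*(-1/9680) = 45485/2971 + (7 - 3*√19)*(-1/9680) = 45485/2971 + (-7/9680 + 3*√19/9680) = 440274003/28759280 + 3*√19/9680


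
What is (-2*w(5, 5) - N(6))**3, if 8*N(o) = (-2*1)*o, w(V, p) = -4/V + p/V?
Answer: 1331/1000 ≈ 1.3310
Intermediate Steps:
N(o) = -o/4 (N(o) = ((-2*1)*o)/8 = (-2*o)/8 = -o/4)
(-2*w(5, 5) - N(6))**3 = (-2*(-4 + 5)/5 - (-1)*6/4)**3 = (-2/5 - 1*(-3/2))**3 = (-2*1/5 + 3/2)**3 = (-2/5 + 3/2)**3 = (11/10)**3 = 1331/1000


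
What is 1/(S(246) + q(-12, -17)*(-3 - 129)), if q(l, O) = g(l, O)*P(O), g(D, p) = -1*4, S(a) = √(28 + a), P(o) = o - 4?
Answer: -5544/61471735 - √274/122943470 ≈ -9.0322e-5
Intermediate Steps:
P(o) = -4 + o
g(D, p) = -4
q(l, O) = 16 - 4*O (q(l, O) = -4*(-4 + O) = 16 - 4*O)
1/(S(246) + q(-12, -17)*(-3 - 129)) = 1/(√(28 + 246) + (16 - 4*(-17))*(-3 - 129)) = 1/(√274 + (16 + 68)*(-132)) = 1/(√274 + 84*(-132)) = 1/(√274 - 11088) = 1/(-11088 + √274)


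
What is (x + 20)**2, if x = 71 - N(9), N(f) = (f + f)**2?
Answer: 54289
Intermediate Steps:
N(f) = 4*f**2 (N(f) = (2*f)**2 = 4*f**2)
x = -253 (x = 71 - 4*9**2 = 71 - 4*81 = 71 - 1*324 = 71 - 324 = -253)
(x + 20)**2 = (-253 + 20)**2 = (-233)**2 = 54289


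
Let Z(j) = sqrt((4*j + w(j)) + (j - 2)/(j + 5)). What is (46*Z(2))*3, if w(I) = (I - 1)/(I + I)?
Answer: 69*sqrt(33) ≈ 396.38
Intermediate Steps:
w(I) = (-1 + I)/(2*I) (w(I) = (-1 + I)/((2*I)) = (-1 + I)*(1/(2*I)) = (-1 + I)/(2*I))
Z(j) = sqrt(4*j + (-2 + j)/(5 + j) + (-1 + j)/(2*j)) (Z(j) = sqrt((4*j + (-1 + j)/(2*j)) + (j - 2)/(j + 5)) = sqrt((4*j + (-1 + j)/(2*j)) + (-2 + j)/(5 + j)) = sqrt(4*j + (-2 + j)/(5 + j) + (-1 + j)/(2*j)))
(46*Z(2))*3 = (46*(sqrt(2)*sqrt((-1 + 2 + 8*2**2)/2 + 2*(-2 + 2)/(5 + 2))/2))*3 = (46*(sqrt(2)*sqrt((-1 + 2 + 8*4)/2 + 2*0/7)/2))*3 = (46*(sqrt(2)*sqrt((-1 + 2 + 32)/2 + 2*(1/7)*0)/2))*3 = (46*(sqrt(2)*sqrt((1/2)*33 + 0)/2))*3 = (46*(sqrt(2)*sqrt(33/2 + 0)/2))*3 = (46*(sqrt(2)*sqrt(33/2)/2))*3 = (46*(sqrt(2)*(sqrt(66)/2)/2))*3 = (46*(sqrt(33)/2))*3 = (23*sqrt(33))*3 = 69*sqrt(33)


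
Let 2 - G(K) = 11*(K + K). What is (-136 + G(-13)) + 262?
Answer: 414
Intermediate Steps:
G(K) = 2 - 22*K (G(K) = 2 - 11*(K + K) = 2 - 11*2*K = 2 - 22*K)
(-136 + G(-13)) + 262 = (-136 + (2 - 22*(-13))) + 262 = (-136 + (2 + 286)) + 262 = (-136 + 288) + 262 = 152 + 262 = 414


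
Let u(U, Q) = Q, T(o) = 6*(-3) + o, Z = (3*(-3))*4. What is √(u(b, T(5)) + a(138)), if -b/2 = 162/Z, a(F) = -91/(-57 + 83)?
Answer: I*√66/2 ≈ 4.062*I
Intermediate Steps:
Z = -36 (Z = -9*4 = -36)
T(o) = -18 + o
a(F) = -7/2 (a(F) = -91/26 = -91*1/26 = -7/2)
b = 9 (b = -324/(-36) = -324*(-1)/36 = -2*(-9/2) = 9)
√(u(b, T(5)) + a(138)) = √((-18 + 5) - 7/2) = √(-13 - 7/2) = √(-33/2) = I*√66/2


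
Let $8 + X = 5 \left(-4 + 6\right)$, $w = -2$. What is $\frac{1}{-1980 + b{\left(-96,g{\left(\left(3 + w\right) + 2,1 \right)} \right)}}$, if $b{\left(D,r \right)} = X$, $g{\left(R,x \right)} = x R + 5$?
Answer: $- \frac{1}{1978} \approx -0.00050556$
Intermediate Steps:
$g{\left(R,x \right)} = 5 + R x$ ($g{\left(R,x \right)} = R x + 5 = 5 + R x$)
$X = 2$ ($X = -8 + 5 \left(-4 + 6\right) = -8 + 5 \cdot 2 = -8 + 10 = 2$)
$b{\left(D,r \right)} = 2$
$\frac{1}{-1980 + b{\left(-96,g{\left(\left(3 + w\right) + 2,1 \right)} \right)}} = \frac{1}{-1980 + 2} = \frac{1}{-1978} = - \frac{1}{1978}$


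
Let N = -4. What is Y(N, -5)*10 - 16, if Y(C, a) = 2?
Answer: 4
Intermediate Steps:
Y(N, -5)*10 - 16 = 2*10 - 16 = 20 - 16 = 4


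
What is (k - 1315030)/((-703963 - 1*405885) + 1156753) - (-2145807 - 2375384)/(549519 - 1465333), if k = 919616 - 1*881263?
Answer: -460421711311/14318751890 ≈ -32.155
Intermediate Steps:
k = 38353 (k = 919616 - 881263 = 38353)
(k - 1315030)/((-703963 - 1*405885) + 1156753) - (-2145807 - 2375384)/(549519 - 1465333) = (38353 - 1315030)/((-703963 - 1*405885) + 1156753) - (-2145807 - 2375384)/(549519 - 1465333) = -1276677/((-703963 - 405885) + 1156753) - (-4521191)/(-915814) = -1276677/(-1109848 + 1156753) - (-4521191)*(-1)/915814 = -1276677/46905 - 1*4521191/915814 = -1276677*1/46905 - 4521191/915814 = -425559/15635 - 4521191/915814 = -460421711311/14318751890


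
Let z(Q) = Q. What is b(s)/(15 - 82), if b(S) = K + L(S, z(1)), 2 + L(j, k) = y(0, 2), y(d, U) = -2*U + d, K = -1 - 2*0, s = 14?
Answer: 7/67 ≈ 0.10448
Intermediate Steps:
K = -1 (K = -1 + 0 = -1)
y(d, U) = d - 2*U
L(j, k) = -6 (L(j, k) = -2 + (0 - 2*2) = -2 + (0 - 4) = -2 - 4 = -6)
b(S) = -7 (b(S) = -1 - 6 = -7)
b(s)/(15 - 82) = -7/(15 - 82) = -7/(-67) = -1/67*(-7) = 7/67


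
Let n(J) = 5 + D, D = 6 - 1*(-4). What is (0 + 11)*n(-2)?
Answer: 165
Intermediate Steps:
D = 10 (D = 6 + 4 = 10)
n(J) = 15 (n(J) = 5 + 10 = 15)
(0 + 11)*n(-2) = (0 + 11)*15 = 11*15 = 165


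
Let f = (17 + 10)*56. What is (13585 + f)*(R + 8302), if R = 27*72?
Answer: 154683862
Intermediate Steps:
R = 1944
f = 1512 (f = 27*56 = 1512)
(13585 + f)*(R + 8302) = (13585 + 1512)*(1944 + 8302) = 15097*10246 = 154683862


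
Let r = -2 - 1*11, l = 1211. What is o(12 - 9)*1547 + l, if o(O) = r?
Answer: -18900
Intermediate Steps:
r = -13 (r = -2 - 11 = -13)
o(O) = -13
o(12 - 9)*1547 + l = -13*1547 + 1211 = -20111 + 1211 = -18900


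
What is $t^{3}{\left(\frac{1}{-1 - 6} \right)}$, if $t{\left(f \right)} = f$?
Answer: $- \frac{1}{343} \approx -0.0029155$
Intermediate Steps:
$t^{3}{\left(\frac{1}{-1 - 6} \right)} = \left(\frac{1}{-1 - 6}\right)^{3} = \left(\frac{1}{-7}\right)^{3} = \left(- \frac{1}{7}\right)^{3} = - \frac{1}{343}$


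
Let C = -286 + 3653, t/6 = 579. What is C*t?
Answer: 11696958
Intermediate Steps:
t = 3474 (t = 6*579 = 3474)
C = 3367
C*t = 3367*3474 = 11696958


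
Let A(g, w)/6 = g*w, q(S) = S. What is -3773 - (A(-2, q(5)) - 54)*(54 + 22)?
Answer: 4891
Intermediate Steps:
A(g, w) = 6*g*w (A(g, w) = 6*(g*w) = 6*g*w)
-3773 - (A(-2, q(5)) - 54)*(54 + 22) = -3773 - (6*(-2)*5 - 54)*(54 + 22) = -3773 - (-60 - 54)*76 = -3773 - (-114)*76 = -3773 - 1*(-8664) = -3773 + 8664 = 4891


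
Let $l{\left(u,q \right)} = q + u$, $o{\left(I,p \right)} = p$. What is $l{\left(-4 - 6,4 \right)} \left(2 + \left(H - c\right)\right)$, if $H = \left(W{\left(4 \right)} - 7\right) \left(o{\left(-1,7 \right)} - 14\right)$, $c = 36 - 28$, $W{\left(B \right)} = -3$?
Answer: $-384$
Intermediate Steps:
$c = 8$
$H = 70$ ($H = \left(-3 - 7\right) \left(7 - 14\right) = \left(-10\right) \left(-7\right) = 70$)
$l{\left(-4 - 6,4 \right)} \left(2 + \left(H - c\right)\right) = \left(4 - 10\right) \left(2 + \left(70 - 8\right)\right) = \left(4 - 10\right) \left(2 + 62\right) = \left(-6\right) 64 = -384$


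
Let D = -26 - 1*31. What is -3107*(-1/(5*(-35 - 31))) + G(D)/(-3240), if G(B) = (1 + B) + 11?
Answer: -37229/3960 ≈ -9.4013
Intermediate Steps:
D = -57 (D = -26 - 31 = -57)
G(B) = 12 + B
-3107*(-1/(5*(-35 - 31))) + G(D)/(-3240) = -3107*(-1/(5*(-35 - 31))) + (12 - 57)/(-3240) = -3107/((-66*(-5))) - 45*(-1/3240) = -3107/330 + 1/72 = -37229/3960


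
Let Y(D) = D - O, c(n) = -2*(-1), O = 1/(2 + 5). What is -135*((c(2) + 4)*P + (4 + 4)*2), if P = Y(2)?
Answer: -25650/7 ≈ -3664.3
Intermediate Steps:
O = 1/7 ≈ 0.14286
c(n) = 2
Y(D) = -1/7 + D (Y(D) = D - 1*1/7 = D - 1/7 = -1/7 + D)
P = 13/7 (P = -1/7 + 2 = 13/7 ≈ 1.8571)
-135*((c(2) + 4)*P + (4 + 4)*2) = -135*((2 + 4)*(13/7) + (4 + 4)*2) = -135*(6*(13/7) + 8*2) = -135*(78/7 + 16) = -135*190/7 = -25650/7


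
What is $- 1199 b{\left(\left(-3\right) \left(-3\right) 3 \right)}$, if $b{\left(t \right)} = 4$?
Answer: $-4796$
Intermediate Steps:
$- 1199 b{\left(\left(-3\right) \left(-3\right) 3 \right)} = \left(-1199\right) 4 = -4796$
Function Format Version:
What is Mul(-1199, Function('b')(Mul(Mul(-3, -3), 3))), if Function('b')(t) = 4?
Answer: -4796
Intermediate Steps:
Mul(-1199, Function('b')(Mul(Mul(-3, -3), 3))) = Mul(-1199, 4) = -4796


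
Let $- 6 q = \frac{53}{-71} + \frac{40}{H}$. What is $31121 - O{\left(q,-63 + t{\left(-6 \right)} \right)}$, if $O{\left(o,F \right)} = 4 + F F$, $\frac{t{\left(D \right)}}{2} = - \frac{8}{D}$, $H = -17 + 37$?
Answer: $\frac{247292}{9} \approx 27477.0$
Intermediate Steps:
$H = 20$
$t{\left(D \right)} = - \frac{16}{D}$ ($t{\left(D \right)} = 2 \left(- \frac{8}{D}\right) = - \frac{16}{D}$)
$q = - \frac{89}{426}$ ($q = - \frac{\frac{53}{-71} + \frac{40}{20}}{6} = - \frac{53 \left(- \frac{1}{71}\right) + 40 \cdot \frac{1}{20}}{6} = - \frac{- \frac{53}{71} + 2}{6} = \left(- \frac{1}{6}\right) \frac{89}{71} = - \frac{89}{426} \approx -0.20892$)
$O{\left(o,F \right)} = 4 + F^{2}$
$31121 - O{\left(q,-63 + t{\left(-6 \right)} \right)} = 31121 - \left(4 + \left(-63 - \frac{16}{-6}\right)^{2}\right) = 31121 - \left(4 + \left(-63 - - \frac{8}{3}\right)^{2}\right) = 31121 - \left(4 + \left(-63 + \frac{8}{3}\right)^{2}\right) = 31121 - \left(4 + \left(- \frac{181}{3}\right)^{2}\right) = 31121 - \left(4 + \frac{32761}{9}\right) = 31121 - \frac{32797}{9} = \frac{247292}{9}$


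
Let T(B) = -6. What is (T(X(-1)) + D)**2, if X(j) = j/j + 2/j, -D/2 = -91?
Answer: 30976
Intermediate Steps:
D = 182 (D = -2*(-91) = 182)
X(j) = 1 + 2/j
(T(X(-1)) + D)**2 = (-6 + 182)**2 = 176**2 = 30976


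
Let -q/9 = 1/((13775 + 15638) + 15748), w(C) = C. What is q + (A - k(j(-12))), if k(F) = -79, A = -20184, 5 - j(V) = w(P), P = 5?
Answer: -907961914/45161 ≈ -20105.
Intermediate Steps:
j(V) = 0 (j(V) = 5 - 1*5 = 5 - 5 = 0)
q = -9/45161 (q = -9/((13775 + 15638) + 15748) = -9/(29413 + 15748) = -9/45161 ≈ -0.00019929)
q + (A - k(j(-12))) = -9/45161 + (-20184 - 1*(-79)) = -9/45161 + (-20184 + 79) = -9/45161 - 20105 = -907961914/45161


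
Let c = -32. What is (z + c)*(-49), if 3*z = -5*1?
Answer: 4949/3 ≈ 1649.7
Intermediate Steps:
z = -5/3 (z = (-5*1)/3 = (1/3)*(-5) = -5/3 ≈ -1.6667)
(z + c)*(-49) = (-5/3 - 32)*(-49) = -101/3*(-49) = 4949/3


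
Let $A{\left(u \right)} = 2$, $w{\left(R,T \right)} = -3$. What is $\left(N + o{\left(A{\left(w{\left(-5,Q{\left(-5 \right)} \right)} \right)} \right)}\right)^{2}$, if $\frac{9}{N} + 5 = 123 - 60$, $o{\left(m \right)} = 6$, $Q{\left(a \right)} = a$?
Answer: $\frac{127449}{3364} \approx 37.886$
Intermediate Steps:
$N = \frac{9}{58}$ ($N = \frac{9}{-5 + \left(123 - 60\right)} = \frac{9}{-5 + 63} = \frac{9}{58} \approx 0.15517$)
$\left(N + o{\left(A{\left(w{\left(-5,Q{\left(-5 \right)} \right)} \right)} \right)}\right)^{2} = \left(\frac{9}{58} + 6\right)^{2} = \left(\frac{357}{58}\right)^{2} = \frac{127449}{3364}$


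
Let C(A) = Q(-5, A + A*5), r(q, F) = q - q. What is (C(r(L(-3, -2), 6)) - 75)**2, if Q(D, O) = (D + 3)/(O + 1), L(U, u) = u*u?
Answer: 5929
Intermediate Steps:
L(U, u) = u**2
Q(D, O) = (3 + D)/(1 + O)
r(q, F) = 0
C(A) = -2/(1 + 6*A) (C(A) = (3 - 5)/(1 + (A + A*5)) = -2/(1 + (A + 5*A)) = -2/(1 + 6*A))
(C(r(L(-3, -2), 6)) - 75)**2 = (-2/(1 + 6*0) - 75)**2 = (-2/(1 + 0) - 75)**2 = (-2/1 - 75)**2 = (-2*1 - 75)**2 = (-2 - 75)**2 = (-77)**2 = 5929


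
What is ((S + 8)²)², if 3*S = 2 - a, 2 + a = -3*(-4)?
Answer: 65536/81 ≈ 809.09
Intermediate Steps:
a = 10 (a = -2 - 3*(-4) = -2 + 12 = 10)
S = -8/3 (S = (2 - 1*10)/3 = (2 - 10)/3 = (⅓)*(-8) = -8/3 ≈ -2.6667)
((S + 8)²)² = ((-8/3 + 8)²)² = ((16/3)²)² = (256/9)² = 65536/81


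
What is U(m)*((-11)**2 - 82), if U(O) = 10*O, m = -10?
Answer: -3900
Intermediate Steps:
U(m)*((-11)**2 - 82) = (10*(-10))*((-11)**2 - 82) = -100*(121 - 82) = -100*39 = -3900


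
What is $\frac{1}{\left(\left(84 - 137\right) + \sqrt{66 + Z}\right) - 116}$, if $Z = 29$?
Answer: $- \frac{169}{28466} - \frac{\sqrt{95}}{28466} \approx -0.0062793$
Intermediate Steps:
$\frac{1}{\left(\left(84 - 137\right) + \sqrt{66 + Z}\right) - 116} = \frac{1}{\left(\left(84 - 137\right) + \sqrt{66 + 29}\right) - 116} = \frac{1}{\left(\left(84 - 137\right) + \sqrt{95}\right) - 116} = \frac{1}{\left(-53 + \sqrt{95}\right) - 116} = \frac{1}{-169 + \sqrt{95}}$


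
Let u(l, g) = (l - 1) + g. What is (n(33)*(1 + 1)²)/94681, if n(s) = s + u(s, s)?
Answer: 392/94681 ≈ 0.0041402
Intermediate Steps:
u(l, g) = -1 + g + l (u(l, g) = (-1 + l) + g = -1 + g + l)
n(s) = -1 + 3*s (n(s) = s + (-1 + s + s) = s + (-1 + 2*s) = -1 + 3*s)
(n(33)*(1 + 1)²)/94681 = ((-1 + 3*33)*(1 + 1)²)/94681 = ((-1 + 99)*2²)*(1/94681) = (98*4)*(1/94681) = 392*(1/94681) = 392/94681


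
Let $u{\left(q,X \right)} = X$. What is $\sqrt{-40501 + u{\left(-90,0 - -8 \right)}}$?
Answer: $i \sqrt{40493} \approx 201.23 i$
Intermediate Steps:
$\sqrt{-40501 + u{\left(-90,0 - -8 \right)}} = \sqrt{-40501 + \left(0 - -8\right)} = \sqrt{-40501 + \left(0 + 8\right)} = \sqrt{-40501 + 8} = \sqrt{-40493} = i \sqrt{40493}$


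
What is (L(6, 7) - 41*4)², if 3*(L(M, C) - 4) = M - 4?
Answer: 228484/9 ≈ 25387.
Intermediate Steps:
L(M, C) = 8/3 + M/3 (L(M, C) = 4 + (M - 4)/3 = 4 + (-4 + M)/3 = 4 + (-4/3 + M/3) = 8/3 + M/3)
(L(6, 7) - 41*4)² = ((8/3 + (⅓)*6) - 41*4)² = ((8/3 + 2) - 164)² = (14/3 - 164)² = (-478/3)² = 228484/9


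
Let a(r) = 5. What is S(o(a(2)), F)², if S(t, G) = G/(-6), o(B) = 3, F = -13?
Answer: 169/36 ≈ 4.6944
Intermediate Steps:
S(t, G) = -G/6 (S(t, G) = G*(-⅙) = -G/6)
S(o(a(2)), F)² = (-⅙*(-13))² = (13/6)² = 169/36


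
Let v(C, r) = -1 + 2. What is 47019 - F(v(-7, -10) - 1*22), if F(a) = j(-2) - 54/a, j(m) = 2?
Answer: 329101/7 ≈ 47014.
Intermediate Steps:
v(C, r) = 1
F(a) = 2 - 54/a
47019 - F(v(-7, -10) - 1*22) = 47019 - (2 - 54/(1 - 1*22)) = 47019 - (2 - 54/(1 - 22)) = 47019 - (2 - 54/(-21)) = 47019 - (2 - 54*(-1/21)) = 47019 - (2 + 18/7) = 47019 - 1*32/7 = 47019 - 32/7 = 329101/7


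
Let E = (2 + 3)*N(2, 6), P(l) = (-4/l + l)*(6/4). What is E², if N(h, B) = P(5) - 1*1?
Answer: 2809/4 ≈ 702.25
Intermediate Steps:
P(l) = -6/l + 3*l/2 (P(l) = (l - 4/l)*(6*(¼)) = (l - 4/l)*(3/2) = -6/l + 3*l/2)
N(h, B) = 53/10 (N(h, B) = (-6/5 + (3/2)*5) - 1*1 = (-6*⅕ + 15/2) - 1 = (-6/5 + 15/2) - 1 = 63/10 - 1 = 53/10)
E = 53/2 (E = (2 + 3)*(53/10) = 5*(53/10) = 53/2 ≈ 26.500)
E² = (53/2)² = 2809/4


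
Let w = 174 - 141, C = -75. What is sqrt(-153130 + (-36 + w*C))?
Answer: I*sqrt(155641) ≈ 394.51*I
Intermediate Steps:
w = 33
sqrt(-153130 + (-36 + w*C)) = sqrt(-153130 + (-36 + 33*(-75))) = sqrt(-153130 + (-36 - 2475)) = sqrt(-153130 - 2511) = sqrt(-155641) = I*sqrt(155641)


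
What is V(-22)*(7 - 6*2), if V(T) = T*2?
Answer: 220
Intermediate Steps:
V(T) = 2*T
V(-22)*(7 - 6*2) = (2*(-22))*(7 - 6*2) = -44*(7 - 12) = -44*(-5) = 220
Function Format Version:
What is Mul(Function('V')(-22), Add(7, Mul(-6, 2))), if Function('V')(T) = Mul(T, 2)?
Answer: 220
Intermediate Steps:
Function('V')(T) = Mul(2, T)
Mul(Function('V')(-22), Add(7, Mul(-6, 2))) = Mul(Mul(2, -22), Add(7, Mul(-6, 2))) = Mul(-44, Add(7, -12)) = Mul(-44, -5) = 220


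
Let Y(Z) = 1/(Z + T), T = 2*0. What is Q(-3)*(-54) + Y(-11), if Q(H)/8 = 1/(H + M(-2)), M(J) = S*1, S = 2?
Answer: 4751/11 ≈ 431.91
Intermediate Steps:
M(J) = 2 (M(J) = 2*1 = 2)
T = 0
Q(H) = 8/(2 + H) (Q(H) = 8/(H + 2) = 8/(2 + H))
Y(Z) = 1/Z (Y(Z) = 1/(Z + 0) = 1/Z)
Q(-3)*(-54) + Y(-11) = (8/(2 - 3))*(-54) + 1/(-11) = (8/(-1))*(-54) - 1/11 = (8*(-1))*(-54) - 1/11 = -8*(-54) - 1/11 = 432 - 1/11 = 4751/11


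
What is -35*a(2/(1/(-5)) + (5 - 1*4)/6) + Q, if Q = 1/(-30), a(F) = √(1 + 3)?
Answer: -2101/30 ≈ -70.033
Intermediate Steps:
a(F) = 2 (a(F) = √4 = 2)
Q = -1/30 ≈ -0.033333
-35*a(2/(1/(-5)) + (5 - 1*4)/6) + Q = -35*2 - 1/30 = -70 - 1/30 = -2101/30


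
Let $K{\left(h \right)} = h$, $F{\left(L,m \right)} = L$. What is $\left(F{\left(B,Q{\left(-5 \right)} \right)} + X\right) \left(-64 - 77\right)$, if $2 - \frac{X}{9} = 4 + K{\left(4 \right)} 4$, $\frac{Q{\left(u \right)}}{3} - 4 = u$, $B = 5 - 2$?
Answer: $22419$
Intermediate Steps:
$B = 3$ ($B = 5 - 2 = 3$)
$Q{\left(u \right)} = 12 + 3 u$
$X = -162$ ($X = 18 - 9 \left(4 + 4 \cdot 4\right) = 18 - 9 \left(4 + 16\right) = 18 - 180 = -162$)
$\left(F{\left(B,Q{\left(-5 \right)} \right)} + X\right) \left(-64 - 77\right) = \left(3 - 162\right) \left(-64 - 77\right) = - 159 \left(-64 - 77\right) = \left(-159\right) \left(-141\right) = 22419$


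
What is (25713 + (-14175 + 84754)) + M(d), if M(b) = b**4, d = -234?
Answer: 2998315828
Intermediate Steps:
(25713 + (-14175 + 84754)) + M(d) = (25713 + (-14175 + 84754)) + (-234)**4 = (25713 + 70579) + 2998219536 = 96292 + 2998219536 = 2998315828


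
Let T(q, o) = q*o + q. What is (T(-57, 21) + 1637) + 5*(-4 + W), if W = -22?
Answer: 253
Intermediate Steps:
T(q, o) = q + o*q (T(q, o) = o*q + q = q + o*q)
(T(-57, 21) + 1637) + 5*(-4 + W) = (-57*(1 + 21) + 1637) + 5*(-4 - 22) = (-57*22 + 1637) + 5*(-26) = (-1254 + 1637) - 130 = 383 - 130 = 253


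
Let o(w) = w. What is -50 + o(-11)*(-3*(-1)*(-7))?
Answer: 181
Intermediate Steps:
-50 + o(-11)*(-3*(-1)*(-7)) = -50 - 11*(-3*(-1))*(-7) = -50 - 33*(-7) = -50 - 11*(-21) = -50 + 231 = 181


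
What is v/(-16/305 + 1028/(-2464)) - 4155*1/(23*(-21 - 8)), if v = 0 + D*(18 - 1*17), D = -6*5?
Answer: 4126120155/58856747 ≈ 70.104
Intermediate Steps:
D = -30
v = -30 (v = 0 - 30*(18 - 1*17) = 0 - 30*(18 - 17) = 0 - 30*1 = 0 - 30 = -30)
v/(-16/305 + 1028/(-2464)) - 4155*1/(23*(-21 - 8)) = -30/(-16/305 + 1028/(-2464)) - 4155*1/(23*(-21 - 8)) = -30/(-16*1/305 + 1028*(-1/2464)) - 4155/(23*(-29)) = -30/(-16/305 - 257/616) - 4155/(-667) = -30/(-88241/187880) - 4155*(-1/667) = -30*(-187880/88241) + 4155/667 = 5636400/88241 + 4155/667 = 4126120155/58856747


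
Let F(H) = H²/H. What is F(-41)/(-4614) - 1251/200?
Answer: -2881957/461400 ≈ -6.2461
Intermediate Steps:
F(H) = H
F(-41)/(-4614) - 1251/200 = -41/(-4614) - 1251/200 = -41*(-1/4614) - 1251*1/200 = 41/4614 - 1251/200 = -2881957/461400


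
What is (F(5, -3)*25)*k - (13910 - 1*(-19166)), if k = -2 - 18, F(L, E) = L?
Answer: -35576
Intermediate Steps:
k = -20
(F(5, -3)*25)*k - (13910 - 1*(-19166)) = (5*25)*(-20) - (13910 - 1*(-19166)) = 125*(-20) - (13910 + 19166) = -2500 - 1*33076 = -2500 - 33076 = -35576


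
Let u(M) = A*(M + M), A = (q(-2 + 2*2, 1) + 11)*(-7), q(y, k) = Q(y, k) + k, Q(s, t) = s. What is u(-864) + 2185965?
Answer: 2355309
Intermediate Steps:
q(y, k) = k + y (q(y, k) = y + k = k + y)
A = -98 (A = ((1 + (-2 + 2*2)) + 11)*(-7) = ((1 + (-2 + 4)) + 11)*(-7) = ((1 + 2) + 11)*(-7) = (3 + 11)*(-7) = 14*(-7) = -98)
u(M) = -196*M (u(M) = -98*(M + M) = -196*M)
u(-864) + 2185965 = -196*(-864) + 2185965 = 169344 + 2185965 = 2355309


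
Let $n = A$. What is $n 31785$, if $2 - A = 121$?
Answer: $-3782415$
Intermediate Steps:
$A = -119$ ($A = 2 - 121 = -119$)
$n = -119$
$n 31785 = \left(-119\right) 31785 = -3782415$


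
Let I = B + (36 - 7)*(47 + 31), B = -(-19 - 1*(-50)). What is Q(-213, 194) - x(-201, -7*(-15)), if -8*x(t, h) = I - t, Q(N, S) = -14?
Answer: 290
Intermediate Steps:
B = -31 (B = -(-19 + 50) = -1*31 = -31)
I = 2231 (I = -31 + (36 - 7)*(47 + 31) = -31 + 29*78 = -31 + 2262 = 2231)
x(t, h) = -2231/8 + t/8 (x(t, h) = -(2231 - t)/8 = -2231/8 + t/8)
Q(-213, 194) - x(-201, -7*(-15)) = -14 - (-2231/8 + (⅛)*(-201)) = -14 - (-2231/8 - 201/8) = -14 - 1*(-304) = -14 + 304 = 290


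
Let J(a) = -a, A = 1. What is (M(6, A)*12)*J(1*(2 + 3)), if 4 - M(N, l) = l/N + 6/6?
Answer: -170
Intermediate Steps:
M(N, l) = 3 - l/N (M(N, l) = 4 - (l/N + 6/6) = 4 - (l/N + 6*(⅙)) = 4 - (l/N + 1) = 4 - (1 + l/N) = 4 + (-1 - l/N) = 3 - l/N)
(M(6, A)*12)*J(1*(2 + 3)) = ((3 - 1*1/6)*12)*(-(2 + 3)) = ((3 - 1*1*⅙)*12)*(-5) = ((3 - ⅙)*12)*(-1*5) = ((17/6)*12)*(-5) = 34*(-5) = -170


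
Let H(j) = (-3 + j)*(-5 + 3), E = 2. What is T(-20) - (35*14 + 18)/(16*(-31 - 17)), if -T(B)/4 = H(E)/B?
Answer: 1019/960 ≈ 1.0615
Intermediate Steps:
H(j) = 6 - 2*j (H(j) = (-3 + j)*(-2) = 6 - 2*j)
T(B) = -8/B (T(B) = -4*(6 - 2*2)/B = -4*(6 - 4)/B = -8/B)
T(-20) - (35*14 + 18)/(16*(-31 - 17)) = -8/(-20) - (35*14 + 18)/(16*(-31 - 17)) = -8*(-1/20) - (490 + 18)/(16*(-48)) = ⅖ - 508/(-768) = ⅖ - 508*(-1)/768 = ⅖ - 1*(-127/192) = ⅖ + 127/192 = 1019/960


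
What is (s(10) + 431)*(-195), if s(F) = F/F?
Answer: -84240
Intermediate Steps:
s(F) = 1
(s(10) + 431)*(-195) = (1 + 431)*(-195) = 432*(-195) = -84240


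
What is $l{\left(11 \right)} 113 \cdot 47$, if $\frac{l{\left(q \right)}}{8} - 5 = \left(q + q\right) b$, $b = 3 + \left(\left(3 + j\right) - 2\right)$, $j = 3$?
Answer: $6755592$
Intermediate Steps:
$b = 7$ ($b = 3 + \left(\left(3 + 3\right) - 2\right) = 3 + \left(6 - 2\right) = 3 + 4 = 7$)
$l{\left(q \right)} = 40 + 112 q$ ($l{\left(q \right)} = 40 + 8 \left(q + q\right) 7 = 40 + 8 \cdot 2 q 7 = 40 + 8 \cdot 14 q = 40 + 112 q$)
$l{\left(11 \right)} 113 \cdot 47 = \left(40 + 112 \cdot 11\right) 113 \cdot 47 = \left(40 + 1232\right) 113 \cdot 47 = 1272 \cdot 113 \cdot 47 = 143736 \cdot 47 = 6755592$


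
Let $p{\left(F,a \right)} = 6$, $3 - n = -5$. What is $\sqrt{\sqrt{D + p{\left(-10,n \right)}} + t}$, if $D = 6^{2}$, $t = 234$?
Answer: $\sqrt{234 + \sqrt{42}} \approx 15.507$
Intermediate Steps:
$n = 8$ ($n = 3 - -5 = 3 + 5 = 8$)
$D = 36$
$\sqrt{\sqrt{D + p{\left(-10,n \right)}} + t} = \sqrt{\sqrt{36 + 6} + 234} = \sqrt{\sqrt{42} + 234} = \sqrt{234 + \sqrt{42}}$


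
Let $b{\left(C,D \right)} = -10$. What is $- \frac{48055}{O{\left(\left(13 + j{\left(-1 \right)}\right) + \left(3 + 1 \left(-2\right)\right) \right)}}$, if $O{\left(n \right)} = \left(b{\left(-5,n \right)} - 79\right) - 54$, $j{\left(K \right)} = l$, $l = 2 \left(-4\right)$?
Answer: $\frac{48055}{143} \approx 336.05$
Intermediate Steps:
$l = -8$
$j{\left(K \right)} = -8$
$O{\left(n \right)} = -143$ ($O{\left(n \right)} = \left(-10 - 79\right) - 54 = -89 - 54 = -143$)
$- \frac{48055}{O{\left(\left(13 + j{\left(-1 \right)}\right) + \left(3 + 1 \left(-2\right)\right) \right)}} = - \frac{48055}{-143} = \left(-48055\right) \left(- \frac{1}{143}\right) = \frac{48055}{143}$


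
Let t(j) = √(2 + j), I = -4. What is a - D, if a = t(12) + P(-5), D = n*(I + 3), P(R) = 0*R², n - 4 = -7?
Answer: -3 + √14 ≈ 0.74166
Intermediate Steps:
n = -3 (n = 4 - 7 = -3)
P(R) = 0
D = 3 (D = -3*(-4 + 3) = -3*(-1) = 3)
a = √14 (a = √(2 + 12) + 0 = √14 + 0 = √14 ≈ 3.7417)
a - D = √14 - 1*3 = √14 - 3 = -3 + √14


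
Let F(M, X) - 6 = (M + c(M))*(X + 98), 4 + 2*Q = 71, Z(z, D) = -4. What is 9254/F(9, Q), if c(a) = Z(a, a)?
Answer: 18508/1327 ≈ 13.947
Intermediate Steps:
c(a) = -4
Q = 67/2 (Q = -2 + (1/2)*71 = -2 + 71/2 = 67/2 ≈ 33.500)
F(M, X) = 6 + (-4 + M)*(98 + X) (F(M, X) = 6 + (M - 4)*(X + 98) = 6 + (-4 + M)*(98 + X))
9254/F(9, Q) = 9254/(-386 - 4*67/2 + 98*9 + 9*(67/2)) = 9254/(-386 - 134 + 882 + 603/2) = 9254/(1327/2) = 9254*(2/1327) = 18508/1327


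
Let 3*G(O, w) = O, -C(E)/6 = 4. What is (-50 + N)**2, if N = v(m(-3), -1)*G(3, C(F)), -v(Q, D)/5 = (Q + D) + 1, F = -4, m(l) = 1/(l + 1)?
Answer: 9025/4 ≈ 2256.3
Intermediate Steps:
m(l) = 1/(1 + l)
C(E) = -24 (C(E) = -6*4 = -24)
v(Q, D) = -5 - 5*D - 5*Q (v(Q, D) = -5*((Q + D) + 1) = -5*((D + Q) + 1) = -5*(1 + D + Q) = -5 - 5*D - 5*Q)
G(O, w) = O/3
N = 5/2 (N = (-5 - 5*(-1) - 5/(1 - 3))*((1/3)*3) = (-5 + 5 - 5/(-2))*1 = (-5 + 5 - 5*(-1/2))*1 = (-5 + 5 + 5/2)*1 = (5/2)*1 = 5/2 ≈ 2.5000)
(-50 + N)**2 = (-50 + 5/2)**2 = (-95/2)**2 = 9025/4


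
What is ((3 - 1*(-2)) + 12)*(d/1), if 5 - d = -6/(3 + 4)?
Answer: 697/7 ≈ 99.571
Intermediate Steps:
d = 41/7 (d = 5 - (-6)/(3 + 4) = 5 - (-6)/7 = 5 - 1*(-6/7) = 5 + 6/7 = 41/7 ≈ 5.8571)
((3 - 1*(-2)) + 12)*(d/1) = ((3 - 1*(-2)) + 12)*((41/7)/1) = ((3 + 2) + 12)*((41/7)*1) = (5 + 12)*(41/7) = 17*(41/7) = 697/7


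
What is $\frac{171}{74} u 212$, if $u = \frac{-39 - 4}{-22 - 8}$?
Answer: $\frac{129903}{185} \approx 702.18$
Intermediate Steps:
$u = \frac{43}{30}$ ($u = - \frac{43}{-30} = \left(-43\right) \left(- \frac{1}{30}\right) = \frac{43}{30} \approx 1.4333$)
$\frac{171}{74} u 212 = \frac{171}{74} \cdot \frac{43}{30} \cdot 212 = \frac{2451}{740} \cdot 212 = \frac{129903}{185}$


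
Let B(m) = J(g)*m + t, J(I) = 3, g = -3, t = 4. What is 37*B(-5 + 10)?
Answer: 703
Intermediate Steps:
B(m) = 4 + 3*m (B(m) = 3*m + 4 = 4 + 3*m)
37*B(-5 + 10) = 37*(4 + 3*(-5 + 10)) = 37*(4 + 3*5) = 37*(4 + 15) = 37*19 = 703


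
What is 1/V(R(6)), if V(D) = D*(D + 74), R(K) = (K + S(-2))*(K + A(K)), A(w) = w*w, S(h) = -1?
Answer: 1/59640 ≈ 1.6767e-5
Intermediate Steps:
A(w) = w²
R(K) = (-1 + K)*(K + K²) (R(K) = (K - 1)*(K + K²) = (-1 + K)*(K + K²))
V(D) = D*(74 + D)
1/V(R(6)) = 1/((6³ - 1*6)*(74 + (6³ - 1*6))) = 1/((216 - 6)*(74 + (216 - 6))) = 1/(210*(74 + 210)) = 1/(210*284) = 1/59640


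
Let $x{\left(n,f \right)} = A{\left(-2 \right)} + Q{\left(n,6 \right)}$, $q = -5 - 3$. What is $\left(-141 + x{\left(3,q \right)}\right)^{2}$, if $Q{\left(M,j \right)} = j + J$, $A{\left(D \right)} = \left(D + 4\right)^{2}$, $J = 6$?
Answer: $15625$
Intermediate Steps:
$q = -8$ ($q = -5 - 3 = -8$)
$A{\left(D \right)} = \left(4 + D\right)^{2}$
$Q{\left(M,j \right)} = 6 + j$ ($Q{\left(M,j \right)} = j + 6 = 6 + j$)
$x{\left(n,f \right)} = 16$ ($x{\left(n,f \right)} = \left(4 - 2\right)^{2} + \left(6 + 6\right) = 2^{2} + 12 = 4 + 12 = 16$)
$\left(-141 + x{\left(3,q \right)}\right)^{2} = \left(-141 + 16\right)^{2} = \left(-125\right)^{2} = 15625$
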